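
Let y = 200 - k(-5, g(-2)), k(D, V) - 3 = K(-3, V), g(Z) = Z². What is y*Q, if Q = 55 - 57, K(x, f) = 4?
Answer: -386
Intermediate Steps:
k(D, V) = 7 (k(D, V) = 3 + 4 = 7)
y = 193 (y = 200 - 1*7 = 200 - 7 = 193)
Q = -2
y*Q = 193*(-2) = -386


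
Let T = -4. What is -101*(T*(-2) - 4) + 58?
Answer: -346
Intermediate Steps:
-101*(T*(-2) - 4) + 58 = -101*(-4*(-2) - 4) + 58 = -101*(8 - 4) + 58 = -101*4 + 58 = -404 + 58 = -346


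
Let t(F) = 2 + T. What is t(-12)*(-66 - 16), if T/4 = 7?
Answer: -2460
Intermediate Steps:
T = 28 (T = 4*7 = 28)
t(F) = 30 (t(F) = 2 + 28 = 30)
t(-12)*(-66 - 16) = 30*(-66 - 16) = 30*(-82) = -2460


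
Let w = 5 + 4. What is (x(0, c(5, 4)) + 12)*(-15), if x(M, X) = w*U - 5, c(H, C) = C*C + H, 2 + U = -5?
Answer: 840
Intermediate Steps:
U = -7 (U = -2 - 5 = -7)
c(H, C) = H + C**2 (c(H, C) = C**2 + H = H + C**2)
w = 9
x(M, X) = -68 (x(M, X) = 9*(-7) - 5 = -63 - 5 = -68)
(x(0, c(5, 4)) + 12)*(-15) = (-68 + 12)*(-15) = -56*(-15) = 840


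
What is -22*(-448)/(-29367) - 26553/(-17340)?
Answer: 202959637/169741260 ≈ 1.1957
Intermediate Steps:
-22*(-448)/(-29367) - 26553/(-17340) = 9856*(-1/29367) - 26553*(-1/17340) = -9856/29367 + 8851/5780 = 202959637/169741260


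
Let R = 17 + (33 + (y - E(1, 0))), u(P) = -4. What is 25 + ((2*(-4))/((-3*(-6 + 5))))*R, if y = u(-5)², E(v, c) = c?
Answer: -151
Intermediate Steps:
y = 16 (y = (-4)² = 16)
R = 66 (R = 17 + (33 + (16 - 1*0)) = 17 + (33 + (16 + 0)) = 17 + (33 + 16) = 17 + 49 = 66)
25 + ((2*(-4))/((-3*(-6 + 5))))*R = 25 + ((2*(-4))/((-3*(-6 + 5))))*66 = 25 - 8/((-3*(-1)))*66 = 25 - 8/3*66 = 25 - 176 = -151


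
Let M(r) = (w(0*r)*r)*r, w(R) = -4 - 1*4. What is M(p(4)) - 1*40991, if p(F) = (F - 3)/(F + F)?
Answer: -327929/8 ≈ -40991.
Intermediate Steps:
p(F) = (-3 + F)/(2*F) (p(F) = (-3 + F)/((2*F)) = (-3 + F)*(1/(2*F)) = (-3 + F)/(2*F))
w(R) = -8 (w(R) = -4 - 4 = -8)
M(r) = -8*r**2 (M(r) = (-8*r)*r = -8*r**2)
M(p(4)) - 1*40991 = -8*(-3 + 4)**2/64 - 1*40991 = -8*((1/2)*(1/4)*1)**2 - 40991 = -8*(1/8)**2 - 40991 = -8*1/64 - 40991 = -1/8 - 40991 = -327929/8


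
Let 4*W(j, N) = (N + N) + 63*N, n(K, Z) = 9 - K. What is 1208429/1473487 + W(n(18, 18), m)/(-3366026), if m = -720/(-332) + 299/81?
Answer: 109382218211500333/133378822002186504 ≈ 0.82009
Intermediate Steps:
m = 39397/6723 (m = -720*(-1/332) + 299*(1/81) = 180/83 + 299/81 = 39397/6723 ≈ 5.8600)
W(j, N) = 65*N/4 (W(j, N) = ((N + N) + 63*N)/4 = (2*N + 63*N)/4 = (65*N)/4 = 65*N/4)
1208429/1473487 + W(n(18, 18), m)/(-3366026) = 1208429/1473487 + ((65/4)*(39397/6723))/(-3366026) = 1208429*(1/1473487) + (2560805/26892)*(-1/3366026) = 1208429/1473487 - 2560805/90519171192 = 109382218211500333/133378822002186504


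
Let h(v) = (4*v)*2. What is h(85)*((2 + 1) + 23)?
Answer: 17680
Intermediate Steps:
h(v) = 8*v
h(85)*((2 + 1) + 23) = (8*85)*((2 + 1) + 23) = 680*(3 + 23) = 680*26 = 17680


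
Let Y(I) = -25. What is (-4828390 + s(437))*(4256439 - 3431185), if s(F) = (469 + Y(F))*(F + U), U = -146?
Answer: -3878022043244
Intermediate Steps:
s(F) = -64824 + 444*F (s(F) = (469 - 25)*(F - 146) = 444*(-146 + F) = -64824 + 444*F)
(-4828390 + s(437))*(4256439 - 3431185) = (-4828390 + (-64824 + 444*437))*(4256439 - 3431185) = (-4828390 + (-64824 + 194028))*825254 = (-4828390 + 129204)*825254 = -4699186*825254 = -3878022043244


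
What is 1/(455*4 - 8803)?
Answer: -1/6983 ≈ -0.00014320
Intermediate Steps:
1/(455*4 - 8803) = 1/(1820 - 8803) = 1/(-6983) = -1/6983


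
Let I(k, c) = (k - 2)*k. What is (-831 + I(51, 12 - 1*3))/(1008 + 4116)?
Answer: 139/427 ≈ 0.32553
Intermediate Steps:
I(k, c) = k*(-2 + k) (I(k, c) = (-2 + k)*k = k*(-2 + k))
(-831 + I(51, 12 - 1*3))/(1008 + 4116) = (-831 + 51*(-2 + 51))/(1008 + 4116) = (-831 + 51*49)/5124 = (-831 + 2499)*(1/5124) = 1668*(1/5124) = 139/427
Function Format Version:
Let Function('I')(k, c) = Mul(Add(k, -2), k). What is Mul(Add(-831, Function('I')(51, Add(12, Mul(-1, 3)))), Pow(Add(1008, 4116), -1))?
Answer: Rational(139, 427) ≈ 0.32553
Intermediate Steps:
Function('I')(k, c) = Mul(k, Add(-2, k)) (Function('I')(k, c) = Mul(Add(-2, k), k) = Mul(k, Add(-2, k)))
Mul(Add(-831, Function('I')(51, Add(12, Mul(-1, 3)))), Pow(Add(1008, 4116), -1)) = Mul(Add(-831, Mul(51, Add(-2, 51))), Pow(Add(1008, 4116), -1)) = Mul(Add(-831, Mul(51, 49)), Pow(5124, -1)) = Mul(Add(-831, 2499), Rational(1, 5124)) = Mul(1668, Rational(1, 5124)) = Rational(139, 427)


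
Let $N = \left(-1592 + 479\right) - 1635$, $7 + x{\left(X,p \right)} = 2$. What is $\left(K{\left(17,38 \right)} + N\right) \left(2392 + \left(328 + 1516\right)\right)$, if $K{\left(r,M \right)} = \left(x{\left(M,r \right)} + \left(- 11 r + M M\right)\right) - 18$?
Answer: $-6413304$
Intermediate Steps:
$x{\left(X,p \right)} = -5$ ($x{\left(X,p \right)} = -7 + 2 = -5$)
$N = -2748$ ($N = -1113 - 1635 = -2748$)
$K{\left(r,M \right)} = -23 + M^{2} - 11 r$ ($K{\left(r,M \right)} = \left(-5 + \left(- 11 r + M M\right)\right) - 18 = \left(-5 + \left(- 11 r + M^{2}\right)\right) - 18 = \left(-5 + \left(M^{2} - 11 r\right)\right) - 18 = \left(-5 + M^{2} - 11 r\right) - 18 = -23 + M^{2} - 11 r$)
$\left(K{\left(17,38 \right)} + N\right) \left(2392 + \left(328 + 1516\right)\right) = \left(\left(-23 + 38^{2} - 187\right) - 2748\right) \left(2392 + \left(328 + 1516\right)\right) = \left(\left(-23 + 1444 - 187\right) - 2748\right) \left(2392 + 1844\right) = \left(1234 - 2748\right) 4236 = \left(-1514\right) 4236 = -6413304$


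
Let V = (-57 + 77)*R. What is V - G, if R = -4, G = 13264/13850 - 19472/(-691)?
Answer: -522240312/4785175 ≈ -109.14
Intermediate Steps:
G = 139426312/4785175 (G = 13264*(1/13850) - 19472*(-1/691) = 6632/6925 + 19472/691 = 139426312/4785175 ≈ 29.137)
V = -80 (V = (-57 + 77)*(-4) = 20*(-4) = -80)
V - G = -80 - 1*139426312/4785175 = -80 - 139426312/4785175 = -522240312/4785175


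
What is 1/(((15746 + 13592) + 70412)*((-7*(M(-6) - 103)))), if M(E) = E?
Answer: 1/76109250 ≈ 1.3139e-8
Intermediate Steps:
1/(((15746 + 13592) + 70412)*((-7*(M(-6) - 103)))) = 1/(((15746 + 13592) + 70412)*((-7*(-6 - 103)))) = 1/((29338 + 70412)*((-7*(-109)))) = 1/(99750*763) = (1/99750)*(1/763) = 1/76109250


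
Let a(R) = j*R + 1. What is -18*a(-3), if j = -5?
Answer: -288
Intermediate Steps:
a(R) = 1 - 5*R (a(R) = -5*R + 1 = 1 - 5*R)
-18*a(-3) = -18*(1 - 5*(-3)) = -18*(1 + 15) = -18*16 = -288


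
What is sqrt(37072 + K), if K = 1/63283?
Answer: sqrt(1226972318171)/5753 ≈ 192.54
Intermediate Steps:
K = 1/63283 ≈ 1.5802e-5
sqrt(37072 + K) = sqrt(37072 + 1/63283) = sqrt(2346027377/63283) = sqrt(1226972318171)/5753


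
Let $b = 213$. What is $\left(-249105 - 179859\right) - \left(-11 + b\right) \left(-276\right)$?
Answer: $-373212$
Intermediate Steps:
$\left(-249105 - 179859\right) - \left(-11 + b\right) \left(-276\right) = \left(-249105 - 179859\right) - \left(-11 + 213\right) \left(-276\right) = \left(-249105 - 179859\right) - 202 \left(-276\right) = -428964 - -55752 = -428964 + 55752 = -373212$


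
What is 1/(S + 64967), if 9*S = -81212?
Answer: 9/503491 ≈ 1.7875e-5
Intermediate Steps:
S = -81212/9 (S = (⅑)*(-81212) = -81212/9 ≈ -9023.6)
1/(S + 64967) = 1/(-81212/9 + 64967) = 1/(503491/9) = 9/503491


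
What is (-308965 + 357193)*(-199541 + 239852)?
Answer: 1944118908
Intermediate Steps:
(-308965 + 357193)*(-199541 + 239852) = 48228*40311 = 1944118908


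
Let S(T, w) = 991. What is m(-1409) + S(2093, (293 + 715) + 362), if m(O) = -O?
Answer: 2400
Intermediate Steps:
m(-1409) + S(2093, (293 + 715) + 362) = -1*(-1409) + 991 = 1409 + 991 = 2400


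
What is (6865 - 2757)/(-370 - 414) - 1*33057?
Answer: -6480199/196 ≈ -33062.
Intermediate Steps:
(6865 - 2757)/(-370 - 414) - 1*33057 = 4108/(-784) - 33057 = 4108*(-1/784) - 33057 = -1027/196 - 33057 = -6480199/196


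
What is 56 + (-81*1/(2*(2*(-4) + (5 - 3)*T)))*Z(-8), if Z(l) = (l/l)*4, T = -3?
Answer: 473/7 ≈ 67.571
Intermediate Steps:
Z(l) = 4 (Z(l) = 1*4 = 4)
56 + (-81*1/(2*(2*(-4) + (5 - 3)*T)))*Z(-8) = 56 - 81*1/(2*(2*(-4) + (5 - 3)*(-3)))*4 = 56 - 81*1/(2*(-8 + 2*(-3)))*4 = 56 - 81*1/(2*(-8 - 6))*4 = 56 - 81/((-14*2))*4 = 56 - 81/(-28)*4 = 56 - 81*(-1/28)*4 = 56 + (81/28)*4 = 56 + 81/7 = 473/7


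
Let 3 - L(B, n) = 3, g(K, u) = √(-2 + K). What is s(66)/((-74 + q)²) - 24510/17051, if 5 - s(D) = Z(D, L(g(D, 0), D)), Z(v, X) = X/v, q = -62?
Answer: -1568345/1091264 ≈ -1.4372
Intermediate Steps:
L(B, n) = 0 (L(B, n) = 3 - 1*3 = 3 - 3 = 0)
s(D) = 5 (s(D) = 5 - 0/D = 5 - 1*0 = 5 + 0 = 5)
s(66)/((-74 + q)²) - 24510/17051 = 5/((-74 - 62)²) - 24510/17051 = 5/((-136)²) - 24510*1/17051 = 5/18496 - 24510/17051 = -1568345/1091264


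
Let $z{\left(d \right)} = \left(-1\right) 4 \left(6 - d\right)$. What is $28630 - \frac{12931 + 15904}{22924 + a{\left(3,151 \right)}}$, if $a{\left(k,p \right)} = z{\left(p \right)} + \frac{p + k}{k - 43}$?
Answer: $\frac{13455609190}{470003} \approx 28629.0$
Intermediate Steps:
$z{\left(d \right)} = -24 + 4 d$ ($z{\left(d \right)} = - 4 \left(6 - d\right) = -24 + 4 d$)
$a{\left(k,p \right)} = -24 + 4 p + \frac{k + p}{-43 + k}$ ($a{\left(k,p \right)} = \left(-24 + 4 p\right) + \frac{p + k}{k - 43} = \left(-24 + 4 p\right) + \frac{k + p}{-43 + k} = -24 + 4 p + \frac{k + p}{-43 + k}$)
$28630 - \frac{12931 + 15904}{22924 + a{\left(3,151 \right)}} = 28630 - \frac{12931 + 15904}{22924 + \frac{1032 + 3 - 25821 + 4 \cdot 3 \left(-6 + 151\right)}{-43 + 3}} = 28630 - \frac{28835}{22924 + \frac{1032 + 3 - 25821 + 4 \cdot 3 \cdot 145}{-40}} = 28630 - \frac{28835}{22924 - \frac{1032 + 3 - 25821 + 1740}{40}} = 28630 - \frac{28835}{22924 - - \frac{11523}{20}} = 28630 - \frac{28835}{22924 + \frac{11523}{20}} = 28630 - \frac{28835}{\frac{470003}{20}} = 28630 - 28835 \cdot \frac{20}{470003} = 28630 - \frac{576700}{470003} = \frac{13455609190}{470003}$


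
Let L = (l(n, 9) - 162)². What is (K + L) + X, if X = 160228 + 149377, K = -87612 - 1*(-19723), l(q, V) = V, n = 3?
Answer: 265125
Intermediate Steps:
K = -67889 (K = -87612 + 19723 = -67889)
L = 23409 (L = (9 - 162)² = (-153)² = 23409)
X = 309605
(K + L) + X = (-67889 + 23409) + 309605 = -44480 + 309605 = 265125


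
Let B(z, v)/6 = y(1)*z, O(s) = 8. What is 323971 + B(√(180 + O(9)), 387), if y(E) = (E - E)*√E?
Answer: 323971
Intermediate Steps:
y(E) = 0 (y(E) = 0*√E = 0)
B(z, v) = 0 (B(z, v) = 6*(0*z) = 6*0 = 0)
323971 + B(√(180 + O(9)), 387) = 323971 + 0 = 323971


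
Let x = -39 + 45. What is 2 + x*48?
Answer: 290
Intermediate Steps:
x = 6
2 + x*48 = 2 + 6*48 = 2 + 288 = 290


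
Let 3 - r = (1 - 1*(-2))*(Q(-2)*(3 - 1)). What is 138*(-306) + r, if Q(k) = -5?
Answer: -42195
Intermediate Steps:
r = 33 (r = 3 - (1 - 1*(-2))*(-5*(3 - 1)) = 3 - (1 + 2)*(-5*2) = 3 - 3*(-10) = 3 - 1*(-30) = 3 + 30 = 33)
138*(-306) + r = 138*(-306) + 33 = -42228 + 33 = -42195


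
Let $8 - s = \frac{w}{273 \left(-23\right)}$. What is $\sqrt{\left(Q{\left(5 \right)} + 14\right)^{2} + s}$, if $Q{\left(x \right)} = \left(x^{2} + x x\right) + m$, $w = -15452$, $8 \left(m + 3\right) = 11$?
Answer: $\frac{\sqrt{9831050386521}}{50232} \approx 62.419$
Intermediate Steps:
$m = - \frac{13}{8}$ ($m = -3 + \frac{1}{8} \cdot 11 = -3 + \frac{11}{8} = - \frac{13}{8} \approx -1.625$)
$Q{\left(x \right)} = - \frac{13}{8} + 2 x^{2}$ ($Q{\left(x \right)} = \left(x^{2} + x x\right) - \frac{13}{8} = \left(x^{2} + x^{2}\right) - \frac{13}{8} = 2 x^{2} - \frac{13}{8} = - \frac{13}{8} + 2 x^{2}$)
$s = \frac{34780}{6279}$ ($s = 8 - - \frac{15452}{273 \left(-23\right)} = 8 - - \frac{15452}{-6279} = 8 - \left(-15452\right) \left(- \frac{1}{6279}\right) = 8 - \frac{15452}{6279} = \frac{34780}{6279} \approx 5.5391$)
$\sqrt{\left(Q{\left(5 \right)} + 14\right)^{2} + s} = \sqrt{\left(\left(- \frac{13}{8} + 2 \cdot 5^{2}\right) + 14\right)^{2} + \frac{34780}{6279}} = \sqrt{\left(\left(- \frac{13}{8} + 2 \cdot 25\right) + 14\right)^{2} + \frac{34780}{6279}} = \sqrt{\left(\left(- \frac{13}{8} + 50\right) + 14\right)^{2} + \frac{34780}{6279}} = \sqrt{\left(\frac{387}{8} + 14\right)^{2} + \frac{34780}{6279}} = \sqrt{\left(\frac{499}{8}\right)^{2} + \frac{34780}{6279}} = \sqrt{\frac{249001}{64} + \frac{34780}{6279}} = \sqrt{\frac{1565703199}{401856}} = \frac{\sqrt{9831050386521}}{50232}$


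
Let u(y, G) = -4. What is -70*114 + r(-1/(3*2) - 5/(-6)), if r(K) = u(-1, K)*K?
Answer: -23948/3 ≈ -7982.7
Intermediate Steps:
r(K) = -4*K
-70*114 + r(-1/(3*2) - 5/(-6)) = -70*114 - 4*(-1/(3*2) - 5/(-6)) = -7980 - 4*(-1/6 - 5*(-1/6)) = -7980 - 4*(-1*1/6 + 5/6) = -7980 - 4*(-1/6 + 5/6) = -7980 - 4*2/3 = -7980 - 8/3 = -23948/3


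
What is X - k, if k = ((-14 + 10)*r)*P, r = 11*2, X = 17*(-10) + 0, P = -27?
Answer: -2546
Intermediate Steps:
X = -170 (X = -170 + 0 = -170)
r = 22
k = 2376 (k = ((-14 + 10)*22)*(-27) = -4*22*(-27) = -88*(-27) = 2376)
X - k = -170 - 1*2376 = -170 - 2376 = -2546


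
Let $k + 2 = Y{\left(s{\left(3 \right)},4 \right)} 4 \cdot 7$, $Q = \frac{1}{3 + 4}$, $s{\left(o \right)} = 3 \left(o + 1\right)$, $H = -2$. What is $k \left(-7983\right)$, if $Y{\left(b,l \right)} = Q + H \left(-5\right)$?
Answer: $-2251206$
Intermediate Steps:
$s{\left(o \right)} = 3 + 3 o$ ($s{\left(o \right)} = 3 \left(1 + o\right) = 3 + 3 o$)
$Q = \frac{1}{7} \approx 0.14286$
$Y{\left(b,l \right)} = \frac{71}{7}$ ($Y{\left(b,l \right)} = \frac{1}{7} - -10 = \frac{1}{7} + 10 = \frac{71}{7}$)
$k = 282$ ($k = -2 + \frac{71}{7} \cdot 4 \cdot 7 = -2 + \frac{284}{7} \cdot 7 = -2 + 284 = 282$)
$k \left(-7983\right) = 282 \left(-7983\right) = -2251206$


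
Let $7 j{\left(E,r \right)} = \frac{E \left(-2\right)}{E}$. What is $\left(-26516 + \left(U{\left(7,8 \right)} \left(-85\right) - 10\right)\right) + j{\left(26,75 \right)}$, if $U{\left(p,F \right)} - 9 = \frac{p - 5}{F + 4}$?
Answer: $- \frac{1146829}{42} \approx -27305.0$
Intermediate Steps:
$U{\left(p,F \right)} = 9 + \frac{-5 + p}{4 + F}$ ($U{\left(p,F \right)} = 9 + \frac{p - 5}{F + 4} = 9 + \frac{-5 + p}{4 + F}$)
$j{\left(E,r \right)} = - \frac{2}{7}$ ($j{\left(E,r \right)} = \frac{E \left(-2\right) \frac{1}{E}}{7} = \frac{- 2 E \frac{1}{E}}{7} = \frac{1}{7} \left(-2\right) = - \frac{2}{7}$)
$\left(-26516 + \left(U{\left(7,8 \right)} \left(-85\right) - 10\right)\right) + j{\left(26,75 \right)} = \left(-26516 + \left(\frac{31 + 7 + 9 \cdot 8}{4 + 8} \left(-85\right) - 10\right)\right) - \frac{2}{7} = \left(-26516 + \left(\frac{31 + 7 + 72}{12} \left(-85\right) - 10\right)\right) - \frac{2}{7} = \left(-26516 + \left(\frac{1}{12} \cdot 110 \left(-85\right) - 10\right)\right) - \frac{2}{7} = \left(-26516 + \left(\frac{55}{6} \left(-85\right) - 10\right)\right) - \frac{2}{7} = \left(-26516 - \frac{4735}{6}\right) - \frac{2}{7} = - \frac{163831}{6} - \frac{2}{7} = - \frac{1146829}{42}$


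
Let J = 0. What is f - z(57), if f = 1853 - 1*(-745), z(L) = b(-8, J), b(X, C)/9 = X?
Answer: 2670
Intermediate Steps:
b(X, C) = 9*X
z(L) = -72 (z(L) = 9*(-8) = -72)
f = 2598 (f = 1853 + 745 = 2598)
f - z(57) = 2598 - 1*(-72) = 2598 + 72 = 2670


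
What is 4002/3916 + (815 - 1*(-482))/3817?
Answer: 925213/679426 ≈ 1.3618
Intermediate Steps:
4002/3916 + (815 - 1*(-482))/3817 = 4002*(1/3916) + (815 + 482)*(1/3817) = 2001/1958 + 1297*(1/3817) = 2001/1958 + 1297/3817 = 925213/679426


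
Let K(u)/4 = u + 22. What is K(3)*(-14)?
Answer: -1400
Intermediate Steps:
K(u) = 88 + 4*u (K(u) = 4*(u + 22) = 4*(22 + u) = 88 + 4*u)
K(3)*(-14) = (88 + 4*3)*(-14) = (88 + 12)*(-14) = 100*(-14) = -1400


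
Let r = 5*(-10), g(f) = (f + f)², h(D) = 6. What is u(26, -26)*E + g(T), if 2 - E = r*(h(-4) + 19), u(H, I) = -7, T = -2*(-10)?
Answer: -7164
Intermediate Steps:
T = 20
g(f) = 4*f² (g(f) = (2*f)² = 4*f²)
r = -50
E = 1252 (E = 2 - (-50)*(6 + 19) = 2 - (-50)*25 = 2 - 1*(-1250) = 2 + 1250 = 1252)
u(26, -26)*E + g(T) = -7*1252 + 4*20² = -8764 + 4*400 = -8764 + 1600 = -7164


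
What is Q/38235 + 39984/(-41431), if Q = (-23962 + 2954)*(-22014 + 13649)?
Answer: 1455844077856/316822857 ≈ 4595.1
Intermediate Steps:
Q = 175731920 (Q = -21008*(-8365) = 175731920)
Q/38235 + 39984/(-41431) = 175731920/38235 + 39984/(-41431) = 175731920*(1/38235) + 39984*(-1/41431) = 35146384/7647 - 39984/41431 = 1455844077856/316822857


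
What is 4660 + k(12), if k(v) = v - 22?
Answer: 4650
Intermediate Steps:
k(v) = -22 + v
4660 + k(12) = 4660 + (-22 + 12) = 4660 - 10 = 4650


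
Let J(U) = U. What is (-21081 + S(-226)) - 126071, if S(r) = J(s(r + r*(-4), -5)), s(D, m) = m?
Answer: -147157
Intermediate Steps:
S(r) = -5
(-21081 + S(-226)) - 126071 = (-21081 - 5) - 126071 = -21086 - 126071 = -147157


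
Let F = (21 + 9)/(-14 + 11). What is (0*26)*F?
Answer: 0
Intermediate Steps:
F = -10 (F = 30/(-3) = 30*(-⅓) = -10)
(0*26)*F = (0*26)*(-10) = 0*(-10) = 0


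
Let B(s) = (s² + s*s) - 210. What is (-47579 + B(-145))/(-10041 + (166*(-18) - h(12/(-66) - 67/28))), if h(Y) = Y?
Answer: 1767612/4012139 ≈ 0.44057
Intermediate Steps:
B(s) = -210 + 2*s² (B(s) = (s² + s²) - 210 = 2*s² - 210 = -210 + 2*s²)
(-47579 + B(-145))/(-10041 + (166*(-18) - h(12/(-66) - 67/28))) = (-47579 + (-210 + 2*(-145)²))/(-10041 + (166*(-18) - (12/(-66) - 67/28))) = (-47579 + (-210 + 2*21025))/(-10041 + (-2988 - (12*(-1/66) - 67*1/28))) = (-47579 + (-210 + 42050))/(-10041 + (-2988 - (-2/11 - 67/28))) = (-47579 + 41840)/(-10041 + (-2988 - 1*(-793/308))) = -5739/(-10041 + (-2988 + 793/308)) = -5739/(-10041 - 919511/308) = -5739/(-4012139/308) = -5739*(-308/4012139) = 1767612/4012139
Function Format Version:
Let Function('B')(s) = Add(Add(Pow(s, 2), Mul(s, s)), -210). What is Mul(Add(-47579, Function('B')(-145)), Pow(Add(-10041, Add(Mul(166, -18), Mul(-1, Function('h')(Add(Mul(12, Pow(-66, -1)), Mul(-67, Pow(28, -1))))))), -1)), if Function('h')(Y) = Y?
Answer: Rational(1767612, 4012139) ≈ 0.44057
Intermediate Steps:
Function('B')(s) = Add(-210, Mul(2, Pow(s, 2))) (Function('B')(s) = Add(Add(Pow(s, 2), Pow(s, 2)), -210) = Add(Mul(2, Pow(s, 2)), -210) = Add(-210, Mul(2, Pow(s, 2))))
Mul(Add(-47579, Function('B')(-145)), Pow(Add(-10041, Add(Mul(166, -18), Mul(-1, Function('h')(Add(Mul(12, Pow(-66, -1)), Mul(-67, Pow(28, -1))))))), -1)) = Mul(Add(-47579, Add(-210, Mul(2, Pow(-145, 2)))), Pow(Add(-10041, Add(Mul(166, -18), Mul(-1, Add(Mul(12, Pow(-66, -1)), Mul(-67, Pow(28, -1)))))), -1)) = Mul(Add(-47579, Add(-210, Mul(2, 21025))), Pow(Add(-10041, Add(-2988, Mul(-1, Add(Mul(12, Rational(-1, 66)), Mul(-67, Rational(1, 28)))))), -1)) = Mul(Add(-47579, Add(-210, 42050)), Pow(Add(-10041, Add(-2988, Mul(-1, Add(Rational(-2, 11), Rational(-67, 28))))), -1)) = Mul(Add(-47579, 41840), Pow(Add(-10041, Add(-2988, Mul(-1, Rational(-793, 308)))), -1)) = Mul(-5739, Pow(Add(-10041, Add(-2988, Rational(793, 308))), -1)) = Mul(-5739, Pow(Add(-10041, Rational(-919511, 308)), -1)) = Mul(-5739, Pow(Rational(-4012139, 308), -1)) = Mul(-5739, Rational(-308, 4012139)) = Rational(1767612, 4012139)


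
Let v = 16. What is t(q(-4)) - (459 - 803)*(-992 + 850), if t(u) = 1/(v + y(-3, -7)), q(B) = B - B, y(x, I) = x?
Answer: -635023/13 ≈ -48848.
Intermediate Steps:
q(B) = 0
t(u) = 1/13 (t(u) = 1/(16 - 3) = 1/13)
t(q(-4)) - (459 - 803)*(-992 + 850) = 1/13 - (459 - 803)*(-992 + 850) = 1/13 - (-344)*(-142) = 1/13 - 1*48848 = 1/13 - 48848 = -635023/13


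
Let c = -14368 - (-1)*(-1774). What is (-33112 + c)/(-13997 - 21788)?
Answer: 49254/35785 ≈ 1.3764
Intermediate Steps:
c = -16142 (c = -14368 - 1*1774 = -14368 - 1774 = -16142)
(-33112 + c)/(-13997 - 21788) = (-33112 - 16142)/(-13997 - 21788) = -49254/(-35785) = -49254*(-1/35785) = 49254/35785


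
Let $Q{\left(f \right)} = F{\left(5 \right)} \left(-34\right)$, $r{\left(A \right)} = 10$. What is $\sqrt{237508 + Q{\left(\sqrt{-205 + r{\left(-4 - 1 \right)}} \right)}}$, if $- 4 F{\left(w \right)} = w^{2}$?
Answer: $\frac{\sqrt{950882}}{2} \approx 487.57$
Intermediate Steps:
$F{\left(w \right)} = - \frac{w^{2}}{4}$
$Q{\left(f \right)} = \frac{425}{2}$ ($Q{\left(f \right)} = - \frac{5^{2}}{4} \left(-34\right) = \left(- \frac{1}{4}\right) 25 \left(-34\right) = \left(- \frac{25}{4}\right) \left(-34\right) = \frac{425}{2}$)
$\sqrt{237508 + Q{\left(\sqrt{-205 + r{\left(-4 - 1 \right)}} \right)}} = \sqrt{237508 + \frac{425}{2}} = \sqrt{\frac{475441}{2}} = \frac{\sqrt{950882}}{2}$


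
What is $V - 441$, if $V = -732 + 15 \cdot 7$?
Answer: $-1068$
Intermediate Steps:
$V = -627$ ($V = -732 + 105 = -627$)
$V - 441 = -627 - 441 = -1068$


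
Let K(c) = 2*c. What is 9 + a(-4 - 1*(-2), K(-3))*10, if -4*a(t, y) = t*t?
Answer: -1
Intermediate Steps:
a(t, y) = -t²/4 (a(t, y) = -t*t/4 = -t²/4)
9 + a(-4 - 1*(-2), K(-3))*10 = 9 - (-4 - 1*(-2))²/4*10 = 9 - (-4 + 2)²/4*10 = 9 - ¼*(-2)²*10 = 9 - ¼*4*10 = 9 - 1*10 = 9 - 10 = -1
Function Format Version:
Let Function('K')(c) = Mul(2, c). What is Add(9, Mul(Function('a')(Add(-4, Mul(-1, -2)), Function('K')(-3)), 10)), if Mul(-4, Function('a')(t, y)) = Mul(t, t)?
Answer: -1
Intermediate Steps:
Function('a')(t, y) = Mul(Rational(-1, 4), Pow(t, 2)) (Function('a')(t, y) = Mul(Rational(-1, 4), Mul(t, t)) = Mul(Rational(-1, 4), Pow(t, 2)))
Add(9, Mul(Function('a')(Add(-4, Mul(-1, -2)), Function('K')(-3)), 10)) = Add(9, Mul(Mul(Rational(-1, 4), Pow(Add(-4, Mul(-1, -2)), 2)), 10)) = Add(9, Mul(Mul(Rational(-1, 4), Pow(Add(-4, 2), 2)), 10)) = Add(9, Mul(Mul(Rational(-1, 4), Pow(-2, 2)), 10)) = Add(9, Mul(Mul(Rational(-1, 4), 4), 10)) = Add(9, Mul(-1, 10)) = Add(9, -10) = -1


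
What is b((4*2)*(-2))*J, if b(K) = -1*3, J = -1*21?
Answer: 63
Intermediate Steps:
J = -21
b(K) = -3
b((4*2)*(-2))*J = -3*(-21) = 63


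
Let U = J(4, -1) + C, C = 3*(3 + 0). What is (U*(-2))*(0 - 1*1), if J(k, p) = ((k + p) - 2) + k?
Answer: 28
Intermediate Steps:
C = 9 (C = 3*3 = 9)
J(k, p) = -2 + p + 2*k (J(k, p) = (-2 + k + p) + k = -2 + p + 2*k)
U = 14 (U = (-2 - 1 + 2*4) + 9 = (-2 - 1 + 8) + 9 = 5 + 9 = 14)
(U*(-2))*(0 - 1*1) = (14*(-2))*(0 - 1*1) = -28*(0 - 1) = -28*(-1) = 28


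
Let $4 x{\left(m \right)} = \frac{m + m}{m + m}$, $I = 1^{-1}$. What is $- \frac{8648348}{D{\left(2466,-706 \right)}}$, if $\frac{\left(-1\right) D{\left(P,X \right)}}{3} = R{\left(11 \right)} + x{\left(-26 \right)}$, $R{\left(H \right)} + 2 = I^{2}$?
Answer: $- \frac{34593392}{9} \approx -3.8437 \cdot 10^{6}$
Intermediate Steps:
$I = 1$
$x{\left(m \right)} = \frac{1}{4}$ ($x{\left(m \right)} = \frac{\left(m + m\right) \frac{1}{m + m}}{4} = \frac{2 m \frac{1}{2 m}}{4} = \frac{1}{4} \cdot 1 = \frac{1}{4}$)
$R{\left(H \right)} = -1$ ($R{\left(H \right)} = -2 + 1^{2} = -2 + 1 = -1$)
$D{\left(P,X \right)} = \frac{9}{4}$ ($D{\left(P,X \right)} = - 3 \left(-1 + \frac{1}{4}\right) = \left(-3\right) \left(- \frac{3}{4}\right) = \frac{9}{4}$)
$- \frac{8648348}{D{\left(2466,-706 \right)}} = - \frac{8648348}{\frac{9}{4}} = \left(-8648348\right) \frac{4}{9} = - \frac{34593392}{9}$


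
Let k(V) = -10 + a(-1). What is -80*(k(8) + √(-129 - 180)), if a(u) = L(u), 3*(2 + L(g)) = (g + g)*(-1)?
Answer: 2720/3 - 80*I*√309 ≈ 906.67 - 1406.3*I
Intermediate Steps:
L(g) = -2 - 2*g/3 (L(g) = -2 + ((g + g)*(-1))/3 = -2 + ((2*g)*(-1))/3 = -2 + (-2*g)/3 = -2 - 2*g/3)
a(u) = -2 - 2*u/3
k(V) = -34/3 (k(V) = -10 + (-2 - ⅔*(-1)) = -10 + (-2 + ⅔) = -10 - 4/3 = -34/3)
-80*(k(8) + √(-129 - 180)) = -80*(-34/3 + √(-129 - 180)) = -80*(-34/3 + √(-309)) = -80*(-34/3 + I*√309) = 2720/3 - 80*I*√309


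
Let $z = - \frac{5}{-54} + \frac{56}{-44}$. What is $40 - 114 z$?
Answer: $\frac{17279}{99} \approx 174.54$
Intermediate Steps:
$z = - \frac{701}{594}$ ($z = \left(-5\right) \left(- \frac{1}{54}\right) + 56 \left(- \frac{1}{44}\right) = \frac{5}{54} - \frac{14}{11} = - \frac{701}{594} \approx -1.1801$)
$40 - 114 z = 40 - - \frac{13319}{99} = 40 + \frac{13319}{99} = \frac{17279}{99}$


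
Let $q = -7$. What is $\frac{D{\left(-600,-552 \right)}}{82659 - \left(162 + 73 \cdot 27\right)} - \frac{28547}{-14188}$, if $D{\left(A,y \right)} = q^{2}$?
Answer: $\frac{1149735467}{571251444} \approx 2.0127$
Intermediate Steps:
$D{\left(A,y \right)} = 49$ ($D{\left(A,y \right)} = \left(-7\right)^{2} = 49$)
$\frac{D{\left(-600,-552 \right)}}{82659 - \left(162 + 73 \cdot 27\right)} - \frac{28547}{-14188} = \frac{49}{82659 - \left(162 + 73 \cdot 27\right)} - \frac{28547}{-14188} = \frac{49}{82659 - \left(162 + 1971\right)} - - \frac{28547}{14188} = \frac{49}{82659 - 2133} + \frac{28547}{14188} = \frac{49}{80526} + \frac{28547}{14188} = \frac{1149735467}{571251444}$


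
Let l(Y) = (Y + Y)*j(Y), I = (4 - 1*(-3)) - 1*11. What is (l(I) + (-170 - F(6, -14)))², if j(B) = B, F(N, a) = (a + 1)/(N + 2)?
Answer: 1190281/64 ≈ 18598.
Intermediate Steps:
F(N, a) = (1 + a)/(2 + N)
I = -4 (I = (4 + 3) - 11 = 7 - 11 = -4)
l(Y) = 2*Y² (l(Y) = (Y + Y)*Y = (2*Y)*Y = 2*Y²)
(l(I) + (-170 - F(6, -14)))² = (2*(-4)² + (-170 - (1 - 14)/(2 + 6)))² = (2*16 + (-170 - (-13)/8))² = (32 + (-170 - (-13)/8))² = (32 + (-170 - 1*(-13/8)))² = (32 + (-170 + 13/8))² = (32 - 1347/8)² = (-1091/8)² = 1190281/64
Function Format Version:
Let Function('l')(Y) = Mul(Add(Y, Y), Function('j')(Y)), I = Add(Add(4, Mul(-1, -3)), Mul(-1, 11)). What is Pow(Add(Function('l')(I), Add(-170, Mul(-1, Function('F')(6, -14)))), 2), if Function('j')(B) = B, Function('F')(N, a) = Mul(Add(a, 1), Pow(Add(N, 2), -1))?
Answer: Rational(1190281, 64) ≈ 18598.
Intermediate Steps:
Function('F')(N, a) = Mul(Pow(Add(2, N), -1), Add(1, a)) (Function('F')(N, a) = Mul(Add(1, a), Pow(Add(2, N), -1)) = Mul(Pow(Add(2, N), -1), Add(1, a)))
I = -4 (I = Add(Add(4, 3), -11) = Add(7, -11) = -4)
Function('l')(Y) = Mul(2, Pow(Y, 2)) (Function('l')(Y) = Mul(Add(Y, Y), Y) = Mul(Mul(2, Y), Y) = Mul(2, Pow(Y, 2)))
Pow(Add(Function('l')(I), Add(-170, Mul(-1, Function('F')(6, -14)))), 2) = Pow(Add(Mul(2, Pow(-4, 2)), Add(-170, Mul(-1, Mul(Pow(Add(2, 6), -1), Add(1, -14))))), 2) = Pow(Add(Mul(2, 16), Add(-170, Mul(-1, Mul(Pow(8, -1), -13)))), 2) = Pow(Add(32, Add(-170, Mul(-1, Mul(Rational(1, 8), -13)))), 2) = Pow(Add(32, Add(-170, Mul(-1, Rational(-13, 8)))), 2) = Pow(Add(32, Add(-170, Rational(13, 8))), 2) = Pow(Add(32, Rational(-1347, 8)), 2) = Pow(Rational(-1091, 8), 2) = Rational(1190281, 64)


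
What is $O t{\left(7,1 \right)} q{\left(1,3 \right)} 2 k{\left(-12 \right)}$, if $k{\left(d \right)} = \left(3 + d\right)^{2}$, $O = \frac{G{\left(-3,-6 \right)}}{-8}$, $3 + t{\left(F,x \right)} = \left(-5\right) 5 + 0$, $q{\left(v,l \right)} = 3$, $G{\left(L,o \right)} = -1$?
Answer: $-1701$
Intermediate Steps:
$t{\left(F,x \right)} = -28$ ($t{\left(F,x \right)} = -3 + \left(\left(-5\right) 5 + 0\right) = -3 + \left(-25 + 0\right) = -3 - 25 = -28$)
$O = \frac{1}{8}$ ($O = - \frac{1}{-8} = \left(-1\right) \left(- \frac{1}{8}\right) = \frac{1}{8} \approx 0.125$)
$O t{\left(7,1 \right)} q{\left(1,3 \right)} 2 k{\left(-12 \right)} = \frac{1}{8} \left(-28\right) 3 \cdot 2 \left(3 - 12\right)^{2} = \left(- \frac{7}{2}\right) 6 \left(-9\right)^{2} = \left(-21\right) 81 = -1701$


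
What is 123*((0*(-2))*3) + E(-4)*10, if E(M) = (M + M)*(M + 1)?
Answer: 240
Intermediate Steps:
E(M) = 2*M*(1 + M) (E(M) = (2*M)*(1 + M) = 2*M*(1 + M))
123*((0*(-2))*3) + E(-4)*10 = 123*((0*(-2))*3) + (2*(-4)*(1 - 4))*10 = 123*(0*3) + (2*(-4)*(-3))*10 = 123*0 + 24*10 = 0 + 240 = 240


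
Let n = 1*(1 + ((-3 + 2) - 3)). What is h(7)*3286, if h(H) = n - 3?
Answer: -19716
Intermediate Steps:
n = -3 (n = 1*(1 + (-1 - 3)) = 1*(1 - 4) = 1*(-3) = -3)
h(H) = -6 (h(H) = -3 - 3 = -6)
h(7)*3286 = -6*3286 = -19716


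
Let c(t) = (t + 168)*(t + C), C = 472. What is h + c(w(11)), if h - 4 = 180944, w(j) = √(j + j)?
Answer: 260266 + 640*√22 ≈ 2.6327e+5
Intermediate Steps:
w(j) = √2*√j (w(j) = √(2*j) = √2*√j)
c(t) = (168 + t)*(472 + t) (c(t) = (t + 168)*(t + 472) = (168 + t)*(472 + t))
h = 180948 (h = 4 + 180944 = 180948)
h + c(w(11)) = 180948 + (79296 + (√2*√11)² + 640*(√2*√11)) = 180948 + (79296 + (√22)² + 640*√22) = 180948 + (79296 + 22 + 640*√22) = 180948 + (79318 + 640*√22) = 260266 + 640*√22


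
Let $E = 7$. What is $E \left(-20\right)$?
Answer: $-140$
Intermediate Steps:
$E \left(-20\right) = 7 \left(-20\right) = -140$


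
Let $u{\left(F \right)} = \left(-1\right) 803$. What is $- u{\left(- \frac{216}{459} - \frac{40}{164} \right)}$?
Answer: $803$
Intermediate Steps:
$u{\left(F \right)} = -803$
$- u{\left(- \frac{216}{459} - \frac{40}{164} \right)} = \left(-1\right) \left(-803\right) = 803$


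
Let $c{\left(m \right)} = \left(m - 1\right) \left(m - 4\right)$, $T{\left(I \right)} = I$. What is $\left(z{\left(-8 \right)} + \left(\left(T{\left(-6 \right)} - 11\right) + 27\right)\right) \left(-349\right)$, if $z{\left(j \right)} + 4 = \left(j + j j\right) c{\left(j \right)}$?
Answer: $-2112846$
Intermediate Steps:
$c{\left(m \right)} = \left(-1 + m\right) \left(-4 + m\right)$
$z{\left(j \right)} = -4 + \left(j + j^{2}\right) \left(4 + j^{2} - 5 j\right)$ ($z{\left(j \right)} = -4 + \left(j + j j\right) \left(4 + j^{2} - 5 j\right) = -4 + \left(j + j^{2}\right) \left(4 + j^{2} - 5 j\right)$)
$\left(z{\left(-8 \right)} + \left(\left(T{\left(-6 \right)} - 11\right) + 27\right)\right) \left(-349\right) = \left(\left(-4 + \left(-8\right)^{4} - \left(-8\right)^{2} - 4 \left(-8\right)^{3} + 4 \left(-8\right)\right) + \left(\left(-6 - 11\right) + 27\right)\right) \left(-349\right) = \left(\left(-4 + 4096 - 64 - -2048 - 32\right) + \left(-17 + 27\right)\right) \left(-349\right) = \left(\left(-4 + 4096 - 64 + 2048 - 32\right) + 10\right) \left(-349\right) = \left(6044 + 10\right) \left(-349\right) = 6054 \left(-349\right) = -2112846$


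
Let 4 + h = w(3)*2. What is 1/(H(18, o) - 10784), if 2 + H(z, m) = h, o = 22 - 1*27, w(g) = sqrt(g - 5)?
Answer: -5395/58212054 - I*sqrt(2)/58212054 ≈ -9.2678e-5 - 2.4294e-8*I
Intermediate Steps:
w(g) = sqrt(-5 + g)
o = -5 (o = 22 - 27 = -5)
h = -4 + 2*I*sqrt(2) (h = -4 + sqrt(-5 + 3)*2 = -4 + sqrt(-2)*2 = -4 + (I*sqrt(2))*2 = -4 + 2*I*sqrt(2) ≈ -4.0 + 2.8284*I)
H(z, m) = -6 + 2*I*sqrt(2) (H(z, m) = -2 + (-4 + 2*I*sqrt(2)) = -6 + 2*I*sqrt(2))
1/(H(18, o) - 10784) = 1/((-6 + 2*I*sqrt(2)) - 10784) = 1/(-10790 + 2*I*sqrt(2))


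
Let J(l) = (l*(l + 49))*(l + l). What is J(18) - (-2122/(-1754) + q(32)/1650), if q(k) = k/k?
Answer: 62823371273/1447050 ≈ 43415.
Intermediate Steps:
q(k) = 1
J(l) = 2*l²*(49 + l) (J(l) = (l*(49 + l))*(2*l) = 2*l²*(49 + l))
J(18) - (-2122/(-1754) + q(32)/1650) = 2*18²*(49 + 18) - (-2122/(-1754) + 1/1650) = 2*324*67 - (-2122*(-1/1754) + 1*(1/1650)) = 43416 - (1061/877 + 1/1650) = 43416 - 1*1751527/1447050 = 43416 - 1751527/1447050 = 62823371273/1447050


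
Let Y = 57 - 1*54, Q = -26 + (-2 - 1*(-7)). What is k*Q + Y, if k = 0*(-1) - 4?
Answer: 87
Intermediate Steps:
Q = -21 (Q = -26 + (-2 + 7) = -26 + 5 = -21)
k = -4 (k = 0 - 4 = -4)
Y = 3 (Y = 57 - 54 = 3)
k*Q + Y = -4*(-21) + 3 = 84 + 3 = 87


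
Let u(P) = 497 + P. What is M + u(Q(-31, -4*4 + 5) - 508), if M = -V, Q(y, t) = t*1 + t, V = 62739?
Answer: -62772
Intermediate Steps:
Q(y, t) = 2*t (Q(y, t) = t + t = 2*t)
M = -62739 (M = -1*62739 = -62739)
M + u(Q(-31, -4*4 + 5) - 508) = -62739 + (497 + (2*(-4*4 + 5) - 508)) = -62739 + (497 + (2*(-16 + 5) - 508)) = -62739 + (497 + (2*(-11) - 508)) = -62739 + (497 + (-22 - 508)) = -62739 + (497 - 530) = -62739 - 33 = -62772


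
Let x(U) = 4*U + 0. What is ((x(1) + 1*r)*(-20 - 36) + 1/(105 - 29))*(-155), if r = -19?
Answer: -9895355/76 ≈ -1.3020e+5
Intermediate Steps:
x(U) = 4*U
((x(1) + 1*r)*(-20 - 36) + 1/(105 - 29))*(-155) = ((4*1 + 1*(-19))*(-20 - 36) + 1/(105 - 29))*(-155) = ((4 - 19)*(-56) + 1/76)*(-155) = (-15*(-56) + 1/76)*(-155) = (840 + 1/76)*(-155) = (63841/76)*(-155) = -9895355/76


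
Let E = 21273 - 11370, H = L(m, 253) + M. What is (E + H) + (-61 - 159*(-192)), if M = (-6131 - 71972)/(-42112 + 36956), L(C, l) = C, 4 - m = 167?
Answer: 207385395/5156 ≈ 40222.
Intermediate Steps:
m = -163 (m = 4 - 1*167 = 4 - 167 = -163)
M = 78103/5156 (M = -78103/(-5156) = -78103*(-1/5156) = 78103/5156 ≈ 15.148)
H = -762325/5156 (H = -163 + 78103/5156 = -762325/5156 ≈ -147.85)
E = 9903
(E + H) + (-61 - 159*(-192)) = (9903 - 762325/5156) + (-61 - 159*(-192)) = 50297543/5156 + (-61 + 30528) = 50297543/5156 + 30467 = 207385395/5156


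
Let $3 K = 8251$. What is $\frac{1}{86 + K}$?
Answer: $\frac{3}{8509} \approx 0.00035257$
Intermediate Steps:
$K = \frac{8251}{3}$ ($K = \frac{1}{3} \cdot 8251 = \frac{8251}{3} \approx 2750.3$)
$\frac{1}{86 + K} = \frac{1}{86 + \frac{8251}{3}} = \frac{1}{\frac{8509}{3}} = \frac{3}{8509}$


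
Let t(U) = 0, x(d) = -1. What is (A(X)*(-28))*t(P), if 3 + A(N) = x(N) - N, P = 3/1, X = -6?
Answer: 0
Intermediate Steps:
P = 3 (P = 3*1 = 3)
A(N) = -4 - N (A(N) = -3 + (-1 - N) = -4 - N)
(A(X)*(-28))*t(P) = ((-4 - 1*(-6))*(-28))*0 = ((-4 + 6)*(-28))*0 = (2*(-28))*0 = -56*0 = 0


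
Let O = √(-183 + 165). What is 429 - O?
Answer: 429 - 3*I*√2 ≈ 429.0 - 4.2426*I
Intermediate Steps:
O = 3*I*√2 (O = √(-18) = 3*I*√2 ≈ 4.2426*I)
429 - O = 429 - 3*I*√2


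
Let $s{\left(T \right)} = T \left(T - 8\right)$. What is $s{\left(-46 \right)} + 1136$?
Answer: $3620$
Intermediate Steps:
$s{\left(T \right)} = T \left(-8 + T\right)$ ($s{\left(T \right)} = T \left(T - 8\right) = T \left(-8 + T\right)$)
$s{\left(-46 \right)} + 1136 = - 46 \left(-8 - 46\right) + 1136 = \left(-46\right) \left(-54\right) + 1136 = 2484 + 1136 = 3620$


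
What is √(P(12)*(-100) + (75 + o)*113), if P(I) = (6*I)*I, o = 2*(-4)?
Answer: I*√78829 ≈ 280.77*I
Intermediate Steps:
o = -8
P(I) = 6*I²
√(P(12)*(-100) + (75 + o)*113) = √((6*12²)*(-100) + (75 - 8)*113) = √((6*144)*(-100) + 67*113) = √(864*(-100) + 7571) = √(-86400 + 7571) = √(-78829) = I*√78829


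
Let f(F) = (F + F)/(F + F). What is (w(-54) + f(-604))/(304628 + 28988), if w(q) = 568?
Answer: 569/333616 ≈ 0.0017056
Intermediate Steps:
f(F) = 1 (f(F) = (2*F)/((2*F)) = (2*F)*(1/(2*F)) = 1)
(w(-54) + f(-604))/(304628 + 28988) = (568 + 1)/(304628 + 28988) = 569/333616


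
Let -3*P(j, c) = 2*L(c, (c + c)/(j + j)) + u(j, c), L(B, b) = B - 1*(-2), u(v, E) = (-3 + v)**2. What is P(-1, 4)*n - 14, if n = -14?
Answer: 350/3 ≈ 116.67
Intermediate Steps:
L(B, b) = 2 + B (L(B, b) = B + 2 = 2 + B)
P(j, c) = -4/3 - 2*c/3 - (-3 + j)**2/3 (P(j, c) = -(2*(2 + c) + (-3 + j)**2)/3 = -((4 + 2*c) + (-3 + j)**2)/3 = -(4 + (-3 + j)**2 + 2*c)/3 = -4/3 - 2*c/3 - (-3 + j)**2/3)
P(-1, 4)*n - 14 = (-4/3 - 2/3*4 - (-3 - 1)**2/3)*(-14) - 14 = (-4/3 - 8/3 - 1/3*(-4)**2)*(-14) - 14 = (-4/3 - 8/3 - 1/3*16)*(-14) - 14 = (-4/3 - 8/3 - 16/3)*(-14) - 14 = -28/3*(-14) - 14 = 392/3 - 14 = 350/3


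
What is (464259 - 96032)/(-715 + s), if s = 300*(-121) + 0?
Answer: -368227/37015 ≈ -9.9480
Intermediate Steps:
s = -36300 (s = -36300 + 0 = -36300)
(464259 - 96032)/(-715 + s) = (464259 - 96032)/(-715 - 36300) = 368227/(-37015) = 368227*(-1/37015) = -368227/37015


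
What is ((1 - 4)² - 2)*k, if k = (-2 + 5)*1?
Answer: 21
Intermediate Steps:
k = 3 (k = 3*1 = 3)
((1 - 4)² - 2)*k = ((1 - 4)² - 2)*3 = ((-3)² - 2)*3 = (9 - 2)*3 = 7*3 = 21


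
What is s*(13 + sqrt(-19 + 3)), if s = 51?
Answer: 663 + 204*I ≈ 663.0 + 204.0*I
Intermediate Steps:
s*(13 + sqrt(-19 + 3)) = 51*(13 + sqrt(-19 + 3)) = 51*(13 + sqrt(-16)) = 51*(13 + 4*I) = 663 + 204*I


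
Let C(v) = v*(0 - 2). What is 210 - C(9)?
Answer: 228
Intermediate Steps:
C(v) = -2*v (C(v) = v*(-2) = -2*v)
210 - C(9) = 210 - (-2)*9 = 210 - 1*(-18) = 210 + 18 = 228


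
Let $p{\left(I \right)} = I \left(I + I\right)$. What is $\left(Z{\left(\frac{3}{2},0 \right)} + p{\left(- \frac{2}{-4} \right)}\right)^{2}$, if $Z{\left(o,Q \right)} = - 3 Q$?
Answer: $\frac{1}{4} \approx 0.25$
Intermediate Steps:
$p{\left(I \right)} = 2 I^{2}$ ($p{\left(I \right)} = I 2 I = 2 I^{2}$)
$\left(Z{\left(\frac{3}{2},0 \right)} + p{\left(- \frac{2}{-4} \right)}\right)^{2} = \left(\left(-3\right) 0 + 2 \left(- \frac{2}{-4}\right)^{2}\right)^{2} = \left(0 + 2 \left(\left(-2\right) \left(- \frac{1}{4}\right)\right)^{2}\right)^{2} = \left(0 + \frac{2}{4}\right)^{2} = \left(0 + 2 \cdot \frac{1}{4}\right)^{2} = \left(0 + \frac{1}{2}\right)^{2} = \left(\frac{1}{2}\right)^{2} = \frac{1}{4}$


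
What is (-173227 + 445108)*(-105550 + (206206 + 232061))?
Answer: 90459430677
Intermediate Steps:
(-173227 + 445108)*(-105550 + (206206 + 232061)) = 271881*(-105550 + 438267) = 271881*332717 = 90459430677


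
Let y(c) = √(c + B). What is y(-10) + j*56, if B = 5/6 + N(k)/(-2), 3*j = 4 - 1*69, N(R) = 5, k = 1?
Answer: -3640/3 + I*√105/3 ≈ -1213.3 + 3.4156*I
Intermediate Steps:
j = -65/3 (j = (4 - 1*69)/3 = (4 - 69)/3 = (⅓)*(-65) = -65/3 ≈ -21.667)
B = -5/3 (B = 5/6 + 5/(-2) = 5*(⅙) + 5*(-½) = ⅚ - 5/2 = -5/3 ≈ -1.6667)
y(c) = √(-5/3 + c) (y(c) = √(c - 5/3) = √(-5/3 + c))
y(-10) + j*56 = √(-15 + 9*(-10))/3 - 65/3*56 = √(-15 - 90)/3 - 3640/3 = √(-105)/3 - 3640/3 = (I*√105)/3 - 3640/3 = I*√105/3 - 3640/3 = -3640/3 + I*√105/3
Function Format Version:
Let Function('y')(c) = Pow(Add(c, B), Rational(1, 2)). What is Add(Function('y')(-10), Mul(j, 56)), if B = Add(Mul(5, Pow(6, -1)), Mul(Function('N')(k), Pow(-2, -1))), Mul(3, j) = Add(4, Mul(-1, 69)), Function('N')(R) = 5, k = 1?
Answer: Add(Rational(-3640, 3), Mul(Rational(1, 3), I, Pow(105, Rational(1, 2)))) ≈ Add(-1213.3, Mul(3.4156, I))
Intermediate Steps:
j = Rational(-65, 3) (j = Mul(Rational(1, 3), Add(4, Mul(-1, 69))) = Mul(Rational(1, 3), Add(4, -69)) = Mul(Rational(1, 3), -65) = Rational(-65, 3) ≈ -21.667)
B = Rational(-5, 3) (B = Add(Mul(5, Pow(6, -1)), Mul(5, Pow(-2, -1))) = Add(Mul(5, Rational(1, 6)), Mul(5, Rational(-1, 2))) = Add(Rational(5, 6), Rational(-5, 2)) = Rational(-5, 3) ≈ -1.6667)
Function('y')(c) = Pow(Add(Rational(-5, 3), c), Rational(1, 2)) (Function('y')(c) = Pow(Add(c, Rational(-5, 3)), Rational(1, 2)) = Pow(Add(Rational(-5, 3), c), Rational(1, 2)))
Add(Function('y')(-10), Mul(j, 56)) = Add(Mul(Rational(1, 3), Pow(Add(-15, Mul(9, -10)), Rational(1, 2))), Mul(Rational(-65, 3), 56)) = Add(Mul(Rational(1, 3), Pow(Add(-15, -90), Rational(1, 2))), Rational(-3640, 3)) = Add(Mul(Rational(1, 3), Pow(-105, Rational(1, 2))), Rational(-3640, 3)) = Add(Mul(Rational(1, 3), Mul(I, Pow(105, Rational(1, 2)))), Rational(-3640, 3)) = Add(Mul(Rational(1, 3), I, Pow(105, Rational(1, 2))), Rational(-3640, 3)) = Add(Rational(-3640, 3), Mul(Rational(1, 3), I, Pow(105, Rational(1, 2))))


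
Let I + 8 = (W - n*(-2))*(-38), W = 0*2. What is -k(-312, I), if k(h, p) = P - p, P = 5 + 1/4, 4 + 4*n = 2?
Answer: 99/4 ≈ 24.750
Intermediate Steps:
n = -½ (n = -1 + (¼)*2 = -1 + ½ = -½ ≈ -0.50000)
W = 0
P = 21/4 (P = 5 + (¼)*1 = 5 + ¼ = 21/4 ≈ 5.2500)
I = 30 (I = -8 + (0 - (-1)*(-2)/2)*(-38) = -8 + (0 - 1*1)*(-38) = -8 + (0 - 1)*(-38) = -8 - 1*(-38) = -8 + 38 = 30)
k(h, p) = 21/4 - p
-k(-312, I) = -(21/4 - 1*30) = -(21/4 - 30) = -1*(-99/4) = 99/4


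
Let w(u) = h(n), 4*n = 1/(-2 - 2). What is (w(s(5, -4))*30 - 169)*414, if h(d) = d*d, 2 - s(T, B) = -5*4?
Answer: -4474719/64 ≈ -69918.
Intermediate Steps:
s(T, B) = 22 (s(T, B) = 2 - (-5)*4 = 2 - 1*(-20) = 2 + 20 = 22)
n = -1/16 (n = 1/(4*(-2 - 2)) = (1/4)/(-4) = (1/4)*(-1/4) = -1/16 ≈ -0.062500)
h(d) = d**2
w(u) = 1/256 (w(u) = (-1/16)**2 = 1/256)
(w(s(5, -4))*30 - 169)*414 = ((1/256)*30 - 169)*414 = (15/128 - 169)*414 = -21617/128*414 = -4474719/64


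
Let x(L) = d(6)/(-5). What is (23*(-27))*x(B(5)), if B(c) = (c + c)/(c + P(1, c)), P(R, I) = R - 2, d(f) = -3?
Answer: -1863/5 ≈ -372.60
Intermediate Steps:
P(R, I) = -2 + R
B(c) = 2*c/(-1 + c) (B(c) = (c + c)/(c + (-2 + 1)) = (2*c)/(c - 1) = (2*c)/(-1 + c) = 2*c/(-1 + c))
x(L) = ⅗ (x(L) = -3/(-5) = -3*(-⅕) = ⅗)
(23*(-27))*x(B(5)) = (23*(-27))*(⅗) = -621*⅗ = -1863/5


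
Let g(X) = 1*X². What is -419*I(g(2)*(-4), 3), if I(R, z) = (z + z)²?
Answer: -15084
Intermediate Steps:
g(X) = X²
I(R, z) = 4*z² (I(R, z) = (2*z)² = 4*z²)
-419*I(g(2)*(-4), 3) = -1676*3² = -1676*9 = -419*36 = -15084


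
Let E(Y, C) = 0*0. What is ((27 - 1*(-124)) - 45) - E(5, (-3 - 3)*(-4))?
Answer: 106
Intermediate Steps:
E(Y, C) = 0
((27 - 1*(-124)) - 45) - E(5, (-3 - 3)*(-4)) = ((27 - 1*(-124)) - 45) - 1*0 = ((27 + 124) - 45) + 0 = (151 - 45) + 0 = 106 + 0 = 106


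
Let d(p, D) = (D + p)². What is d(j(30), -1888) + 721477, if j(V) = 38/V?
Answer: 963278926/225 ≈ 4.2812e+6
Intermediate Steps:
d(j(30), -1888) + 721477 = (-1888 + 38/30)² + 721477 = (-1888 + 38*(1/30))² + 721477 = (-1888 + 19/15)² + 721477 = (-28301/15)² + 721477 = 800946601/225 + 721477 = 963278926/225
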